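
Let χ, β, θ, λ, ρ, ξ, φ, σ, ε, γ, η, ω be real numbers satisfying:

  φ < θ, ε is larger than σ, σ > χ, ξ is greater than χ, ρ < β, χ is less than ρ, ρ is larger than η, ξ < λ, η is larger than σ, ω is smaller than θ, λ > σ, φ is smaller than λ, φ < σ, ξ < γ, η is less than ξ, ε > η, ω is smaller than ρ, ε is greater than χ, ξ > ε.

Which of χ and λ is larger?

χ < σ and σ < η give χ < η.
Then η < ε extends the chain to ε.
Then ε < ξ extends the chain to ξ.
Then ξ < λ extends the chain to λ.
So χ < λ; λ is the larger of the two.

λ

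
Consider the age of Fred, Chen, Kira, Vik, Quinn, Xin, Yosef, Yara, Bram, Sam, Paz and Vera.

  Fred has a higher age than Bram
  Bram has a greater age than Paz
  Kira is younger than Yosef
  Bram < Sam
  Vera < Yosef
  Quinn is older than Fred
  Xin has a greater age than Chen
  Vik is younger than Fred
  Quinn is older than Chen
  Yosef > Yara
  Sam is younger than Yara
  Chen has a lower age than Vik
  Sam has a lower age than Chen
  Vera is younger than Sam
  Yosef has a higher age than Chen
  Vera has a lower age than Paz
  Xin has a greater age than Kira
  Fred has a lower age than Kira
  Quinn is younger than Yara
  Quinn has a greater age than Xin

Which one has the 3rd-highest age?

Chaining the given pairs: Vera < Paz < Bram < Sam < Chen < Vik < Fred < Kira < Xin < Quinn < Yara < Yosef.
The 3rd largest is Quinn.

Quinn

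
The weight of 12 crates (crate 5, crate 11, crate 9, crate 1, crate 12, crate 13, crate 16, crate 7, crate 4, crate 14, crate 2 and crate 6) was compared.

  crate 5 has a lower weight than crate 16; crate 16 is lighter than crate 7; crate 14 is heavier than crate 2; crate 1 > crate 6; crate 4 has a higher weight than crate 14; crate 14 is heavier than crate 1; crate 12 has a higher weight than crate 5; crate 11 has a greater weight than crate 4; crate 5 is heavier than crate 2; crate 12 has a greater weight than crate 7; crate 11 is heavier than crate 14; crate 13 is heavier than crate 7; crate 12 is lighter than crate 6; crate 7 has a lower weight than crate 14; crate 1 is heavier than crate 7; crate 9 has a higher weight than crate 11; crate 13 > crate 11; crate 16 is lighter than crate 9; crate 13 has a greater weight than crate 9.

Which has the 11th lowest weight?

crate 9

Chaining the given pairs: crate 2 < crate 5 < crate 16 < crate 7 < crate 12 < crate 6 < crate 1 < crate 14 < crate 4 < crate 11 < crate 9 < crate 13.
Counting 11 from the smallest end gives crate 9.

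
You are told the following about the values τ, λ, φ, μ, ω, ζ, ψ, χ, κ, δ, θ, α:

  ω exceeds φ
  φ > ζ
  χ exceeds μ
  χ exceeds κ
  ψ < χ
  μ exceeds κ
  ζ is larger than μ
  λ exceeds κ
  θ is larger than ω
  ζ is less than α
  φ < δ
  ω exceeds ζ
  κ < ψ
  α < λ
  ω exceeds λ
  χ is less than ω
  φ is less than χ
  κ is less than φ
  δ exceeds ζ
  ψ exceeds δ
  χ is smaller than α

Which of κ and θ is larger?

θ

Following the relations from κ: κ < μ < ζ < φ < δ < ψ < χ < α < λ < ω < θ.
So κ < θ; θ is the larger of the two.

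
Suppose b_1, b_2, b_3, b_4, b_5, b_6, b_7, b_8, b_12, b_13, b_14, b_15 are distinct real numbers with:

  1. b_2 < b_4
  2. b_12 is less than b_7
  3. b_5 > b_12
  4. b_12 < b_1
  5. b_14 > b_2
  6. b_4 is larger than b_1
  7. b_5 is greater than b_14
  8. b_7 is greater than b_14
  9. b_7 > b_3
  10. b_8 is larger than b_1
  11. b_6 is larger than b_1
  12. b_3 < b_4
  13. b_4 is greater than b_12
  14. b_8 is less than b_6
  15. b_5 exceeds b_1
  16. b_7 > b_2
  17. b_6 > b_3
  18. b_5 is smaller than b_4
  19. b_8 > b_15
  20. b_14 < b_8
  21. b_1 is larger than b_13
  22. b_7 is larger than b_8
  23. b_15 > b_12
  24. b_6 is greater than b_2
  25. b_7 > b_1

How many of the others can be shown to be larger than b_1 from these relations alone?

The elements the relations force above b_1 are b_5, b_8, b_7, b_4, b_6 — no chain reaches any other.
That is 5.

5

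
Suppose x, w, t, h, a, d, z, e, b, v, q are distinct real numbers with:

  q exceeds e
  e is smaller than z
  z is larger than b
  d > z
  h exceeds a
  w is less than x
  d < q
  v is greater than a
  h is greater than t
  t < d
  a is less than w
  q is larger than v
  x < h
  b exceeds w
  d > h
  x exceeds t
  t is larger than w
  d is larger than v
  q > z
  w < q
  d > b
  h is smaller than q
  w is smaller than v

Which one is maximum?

Chaining downward from q: directly below it, w, e, v, h, z, d; then a, t, b, x.
That covers every other element, and nothing is given above q, so q is the maximum.

q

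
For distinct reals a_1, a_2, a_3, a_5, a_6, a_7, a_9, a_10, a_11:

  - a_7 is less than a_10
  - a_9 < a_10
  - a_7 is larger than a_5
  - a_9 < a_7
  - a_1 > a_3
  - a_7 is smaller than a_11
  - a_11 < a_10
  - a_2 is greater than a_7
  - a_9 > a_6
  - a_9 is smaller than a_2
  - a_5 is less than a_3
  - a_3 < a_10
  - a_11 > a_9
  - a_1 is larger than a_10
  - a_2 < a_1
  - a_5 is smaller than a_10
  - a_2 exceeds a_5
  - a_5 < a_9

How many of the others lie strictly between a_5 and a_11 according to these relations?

2

Chaining upward from a_5 reaches: a_9, a_7, a_3, a_10, a_2, a_1.
Chaining downward from a_11 reaches: a_6, a_9, a_7.
Strictly between a_5 and a_11 are those in both lists: a_9, a_7 — 2 elements.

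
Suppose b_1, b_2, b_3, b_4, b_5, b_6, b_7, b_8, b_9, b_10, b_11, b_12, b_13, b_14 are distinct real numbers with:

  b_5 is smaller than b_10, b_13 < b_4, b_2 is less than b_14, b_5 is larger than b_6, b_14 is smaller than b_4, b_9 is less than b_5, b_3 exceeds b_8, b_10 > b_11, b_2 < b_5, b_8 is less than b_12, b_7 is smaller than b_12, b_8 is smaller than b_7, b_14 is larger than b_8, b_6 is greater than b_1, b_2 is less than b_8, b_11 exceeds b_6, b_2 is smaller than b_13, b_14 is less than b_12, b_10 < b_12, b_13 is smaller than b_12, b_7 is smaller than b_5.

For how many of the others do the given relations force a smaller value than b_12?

11

Directly below b_12: b_8, b_7, b_14, b_13, b_10.
One step further: b_2, b_5, b_11 (8 so far).
One step further: b_9, b_6 (10 so far).
One step further: b_1 (11 so far).
No other element is forced below b_12 by the given relations, so the count is 11.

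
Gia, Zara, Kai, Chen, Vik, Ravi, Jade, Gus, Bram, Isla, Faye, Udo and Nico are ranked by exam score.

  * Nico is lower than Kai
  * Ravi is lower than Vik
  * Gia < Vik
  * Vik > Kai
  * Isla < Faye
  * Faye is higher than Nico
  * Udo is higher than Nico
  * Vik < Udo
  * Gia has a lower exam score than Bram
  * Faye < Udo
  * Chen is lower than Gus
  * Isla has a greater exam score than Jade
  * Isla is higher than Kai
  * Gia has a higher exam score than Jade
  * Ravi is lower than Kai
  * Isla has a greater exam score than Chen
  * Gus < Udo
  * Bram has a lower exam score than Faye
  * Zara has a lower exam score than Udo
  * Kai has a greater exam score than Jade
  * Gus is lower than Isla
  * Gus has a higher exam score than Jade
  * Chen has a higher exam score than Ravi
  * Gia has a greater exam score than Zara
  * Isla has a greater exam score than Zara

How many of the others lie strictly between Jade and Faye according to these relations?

The relations place Jade below Faye. An element lies strictly between them when it is forced above Jade and also forced below Faye.
Above Jade: {Gia, Kai, Gus, Bram, Isla, Vik, Udo}. Below Faye: {Nico, Zara, Ravi, Chen, Gia, Kai, Gus, Bram, Isla}.
Intersection: {Gia, Kai, Gus, Bram, Isla} — 5.

5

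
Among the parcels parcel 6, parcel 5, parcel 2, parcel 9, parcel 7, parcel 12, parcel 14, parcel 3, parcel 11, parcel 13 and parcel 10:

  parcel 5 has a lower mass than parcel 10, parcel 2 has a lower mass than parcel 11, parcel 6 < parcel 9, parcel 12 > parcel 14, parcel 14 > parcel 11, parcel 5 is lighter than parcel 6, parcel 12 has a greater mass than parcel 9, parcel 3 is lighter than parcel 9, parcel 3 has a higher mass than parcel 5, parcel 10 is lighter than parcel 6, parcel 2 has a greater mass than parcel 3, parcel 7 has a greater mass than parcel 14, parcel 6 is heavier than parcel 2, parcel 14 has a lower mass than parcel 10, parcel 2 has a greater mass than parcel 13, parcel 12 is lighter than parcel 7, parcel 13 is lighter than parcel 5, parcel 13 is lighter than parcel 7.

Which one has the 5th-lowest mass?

parcel 11

Chaining the given pairs: parcel 13 < parcel 5 < parcel 3 < parcel 2 < parcel 11 < parcel 14 < parcel 10 < parcel 6 < parcel 9 < parcel 12 < parcel 7.
Counting 5 from the smallest end gives parcel 11.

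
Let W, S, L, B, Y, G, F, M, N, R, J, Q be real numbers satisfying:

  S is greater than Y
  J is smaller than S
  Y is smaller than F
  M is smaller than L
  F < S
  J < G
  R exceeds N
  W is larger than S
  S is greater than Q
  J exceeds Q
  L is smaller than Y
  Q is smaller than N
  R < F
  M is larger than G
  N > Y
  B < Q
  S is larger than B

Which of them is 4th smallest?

The consecutive relations fix a unique order: B < Q < J < G < M < L < Y < N < R < F < S < W.
Counting 4 from the smallest end gives G.

G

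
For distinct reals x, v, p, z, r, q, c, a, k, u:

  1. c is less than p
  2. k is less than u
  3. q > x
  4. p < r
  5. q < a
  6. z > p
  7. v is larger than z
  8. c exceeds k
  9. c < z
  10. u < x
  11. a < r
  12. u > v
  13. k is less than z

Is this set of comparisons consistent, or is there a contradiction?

Every relation is compatible with k < c < p < z < v < u < x < q < a < r; the set is consistent.

consistent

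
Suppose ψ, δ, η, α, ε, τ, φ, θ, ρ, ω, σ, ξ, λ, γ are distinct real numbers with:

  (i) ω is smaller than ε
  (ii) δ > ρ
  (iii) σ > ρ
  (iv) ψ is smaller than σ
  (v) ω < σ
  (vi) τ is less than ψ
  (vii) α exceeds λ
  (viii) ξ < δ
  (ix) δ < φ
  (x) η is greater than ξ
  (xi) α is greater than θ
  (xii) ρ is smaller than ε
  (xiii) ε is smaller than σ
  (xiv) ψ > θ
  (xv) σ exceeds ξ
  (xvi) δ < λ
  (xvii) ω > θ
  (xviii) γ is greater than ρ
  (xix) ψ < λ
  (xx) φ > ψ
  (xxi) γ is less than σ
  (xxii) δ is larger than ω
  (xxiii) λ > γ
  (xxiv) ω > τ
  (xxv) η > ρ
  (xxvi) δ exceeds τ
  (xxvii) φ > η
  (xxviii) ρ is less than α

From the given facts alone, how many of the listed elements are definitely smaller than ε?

Directly below ε: ρ, ω.
One step further: θ, τ (4 so far).
Nothing else is reachable below ε; 4 in all.

4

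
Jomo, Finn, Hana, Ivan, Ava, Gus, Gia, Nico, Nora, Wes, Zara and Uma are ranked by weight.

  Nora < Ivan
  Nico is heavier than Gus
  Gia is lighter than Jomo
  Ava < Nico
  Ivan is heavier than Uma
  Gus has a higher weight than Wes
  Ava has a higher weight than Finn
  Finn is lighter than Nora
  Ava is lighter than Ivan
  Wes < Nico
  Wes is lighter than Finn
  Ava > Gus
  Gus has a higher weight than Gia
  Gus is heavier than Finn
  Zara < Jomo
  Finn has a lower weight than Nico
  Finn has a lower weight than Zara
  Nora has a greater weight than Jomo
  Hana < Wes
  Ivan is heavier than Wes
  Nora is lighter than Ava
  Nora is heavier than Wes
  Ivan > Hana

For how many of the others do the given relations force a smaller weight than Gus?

4

The elements the relations force below Gus are Hana, Wes, Finn, Gia — no chain reaches any other.
That is 4.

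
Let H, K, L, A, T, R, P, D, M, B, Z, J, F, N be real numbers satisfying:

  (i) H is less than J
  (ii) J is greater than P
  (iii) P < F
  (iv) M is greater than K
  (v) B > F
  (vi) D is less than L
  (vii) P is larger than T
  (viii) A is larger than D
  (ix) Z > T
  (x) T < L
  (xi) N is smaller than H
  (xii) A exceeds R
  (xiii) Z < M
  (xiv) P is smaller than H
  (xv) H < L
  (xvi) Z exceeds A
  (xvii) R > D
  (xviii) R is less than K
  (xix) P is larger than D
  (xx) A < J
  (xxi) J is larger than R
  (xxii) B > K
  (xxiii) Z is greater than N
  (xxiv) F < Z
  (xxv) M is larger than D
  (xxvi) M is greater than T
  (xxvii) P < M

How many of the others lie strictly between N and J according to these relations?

1

Chaining upward from N reaches: H, L, Z, M.
Chaining downward from J reaches: D, R, A, T, P, H.
Strictly between N and J are those in both lists: H — 1 element.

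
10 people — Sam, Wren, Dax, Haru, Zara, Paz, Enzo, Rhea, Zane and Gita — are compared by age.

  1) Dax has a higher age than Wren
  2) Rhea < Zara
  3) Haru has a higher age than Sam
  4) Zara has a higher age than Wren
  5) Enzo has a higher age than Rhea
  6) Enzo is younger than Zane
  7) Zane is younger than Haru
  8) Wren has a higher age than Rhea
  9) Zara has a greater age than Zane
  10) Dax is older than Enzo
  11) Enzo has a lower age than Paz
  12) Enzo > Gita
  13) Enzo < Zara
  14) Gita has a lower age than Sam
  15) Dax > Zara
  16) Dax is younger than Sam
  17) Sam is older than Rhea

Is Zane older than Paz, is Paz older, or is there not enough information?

Following every chain through Paz: below Paz we get Gita, Rhea, Enzo.
Zane is not reached, and no chain runs the other way from Zane to Paz.
So the given relations leave the order of Paz and Zane undetermined.

undetermined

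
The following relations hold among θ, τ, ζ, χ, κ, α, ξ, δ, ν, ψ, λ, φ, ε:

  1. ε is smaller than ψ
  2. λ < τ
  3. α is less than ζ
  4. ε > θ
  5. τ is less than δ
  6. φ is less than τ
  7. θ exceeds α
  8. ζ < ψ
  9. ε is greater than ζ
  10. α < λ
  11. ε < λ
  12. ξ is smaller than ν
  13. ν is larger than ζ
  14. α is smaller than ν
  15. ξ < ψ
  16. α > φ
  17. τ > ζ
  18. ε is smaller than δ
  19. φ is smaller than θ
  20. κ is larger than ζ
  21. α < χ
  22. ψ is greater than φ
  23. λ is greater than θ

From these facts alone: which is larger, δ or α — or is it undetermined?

δ

Following the relations from α: α < ζ < ε < λ < τ < δ.
So δ is larger.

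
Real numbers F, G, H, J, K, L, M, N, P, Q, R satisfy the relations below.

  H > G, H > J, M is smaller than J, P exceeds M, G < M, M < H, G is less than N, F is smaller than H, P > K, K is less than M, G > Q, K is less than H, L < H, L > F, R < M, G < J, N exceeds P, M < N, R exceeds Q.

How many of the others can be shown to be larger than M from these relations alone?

4

From M the given relations immediately reach P, N, J, H.
Nothing else is reachable above M; 4 in all.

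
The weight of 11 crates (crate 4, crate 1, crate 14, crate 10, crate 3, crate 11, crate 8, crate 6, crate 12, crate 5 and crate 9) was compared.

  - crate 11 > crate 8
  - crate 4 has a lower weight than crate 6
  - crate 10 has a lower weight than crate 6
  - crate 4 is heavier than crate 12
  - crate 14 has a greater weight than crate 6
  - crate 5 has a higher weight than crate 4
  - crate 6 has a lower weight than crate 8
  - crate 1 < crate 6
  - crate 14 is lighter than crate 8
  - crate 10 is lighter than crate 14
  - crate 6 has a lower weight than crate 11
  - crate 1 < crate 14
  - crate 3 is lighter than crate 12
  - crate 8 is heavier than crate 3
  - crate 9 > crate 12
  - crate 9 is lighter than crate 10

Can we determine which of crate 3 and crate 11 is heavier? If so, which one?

crate 11

Following the relations from crate 3: crate 3 < crate 12 < crate 9 < crate 10 < crate 6 < crate 14 < crate 8 < crate 11.
So crate 11 is heavier.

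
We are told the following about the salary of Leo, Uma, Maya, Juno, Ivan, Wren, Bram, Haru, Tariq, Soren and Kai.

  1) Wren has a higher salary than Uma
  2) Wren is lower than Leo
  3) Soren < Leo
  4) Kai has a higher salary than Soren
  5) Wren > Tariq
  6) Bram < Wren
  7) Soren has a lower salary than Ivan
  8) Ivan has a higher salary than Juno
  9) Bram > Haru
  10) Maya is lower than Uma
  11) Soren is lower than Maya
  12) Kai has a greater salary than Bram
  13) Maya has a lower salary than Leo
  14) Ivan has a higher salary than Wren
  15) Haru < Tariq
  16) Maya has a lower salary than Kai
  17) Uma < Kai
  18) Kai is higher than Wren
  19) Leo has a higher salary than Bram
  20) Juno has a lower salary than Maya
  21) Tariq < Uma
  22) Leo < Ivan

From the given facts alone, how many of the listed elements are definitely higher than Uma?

4

From Uma the given relations immediately reach Wren, Kai.
From those, Leo, Ivan — 4 in total.
No other element is forced above Uma by the given relations, so the count is 4.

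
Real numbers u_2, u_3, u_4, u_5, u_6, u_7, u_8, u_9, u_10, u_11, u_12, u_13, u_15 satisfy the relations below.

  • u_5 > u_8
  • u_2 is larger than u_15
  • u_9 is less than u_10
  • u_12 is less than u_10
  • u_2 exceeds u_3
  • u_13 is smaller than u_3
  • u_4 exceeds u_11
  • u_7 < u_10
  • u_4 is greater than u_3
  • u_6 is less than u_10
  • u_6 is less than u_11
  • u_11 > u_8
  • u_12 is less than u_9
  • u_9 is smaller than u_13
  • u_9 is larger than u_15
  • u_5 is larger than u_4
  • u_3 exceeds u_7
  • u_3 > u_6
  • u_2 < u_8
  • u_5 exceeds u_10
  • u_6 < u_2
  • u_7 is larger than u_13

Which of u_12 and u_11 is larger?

u_12 < u_9 < u_13 < u_7 < u_3 < u_2 < u_8 < u_11, by transitivity through u_9, u_13, u_7, u_3, u_2, u_8.
So u_12 < u_11; u_11 is the larger of the two.

u_11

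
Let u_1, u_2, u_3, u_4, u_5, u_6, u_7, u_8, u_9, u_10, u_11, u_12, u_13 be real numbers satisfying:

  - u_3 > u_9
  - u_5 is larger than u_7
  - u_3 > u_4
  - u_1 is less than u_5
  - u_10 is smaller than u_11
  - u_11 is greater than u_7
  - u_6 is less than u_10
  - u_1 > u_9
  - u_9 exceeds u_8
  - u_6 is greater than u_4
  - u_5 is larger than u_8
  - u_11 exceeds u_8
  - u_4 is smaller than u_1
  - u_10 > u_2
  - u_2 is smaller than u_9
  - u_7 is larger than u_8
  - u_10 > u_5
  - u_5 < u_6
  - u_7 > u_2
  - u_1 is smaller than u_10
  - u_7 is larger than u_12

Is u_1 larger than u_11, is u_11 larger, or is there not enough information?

u_11

u_1 < u_5 and u_5 < u_6 give u_1 < u_6.
With u_6 < u_10: u_1 < u_5 < u_6 < u_10.
Then u_10 < u_11 extends the chain to u_11.
So u_11 is larger.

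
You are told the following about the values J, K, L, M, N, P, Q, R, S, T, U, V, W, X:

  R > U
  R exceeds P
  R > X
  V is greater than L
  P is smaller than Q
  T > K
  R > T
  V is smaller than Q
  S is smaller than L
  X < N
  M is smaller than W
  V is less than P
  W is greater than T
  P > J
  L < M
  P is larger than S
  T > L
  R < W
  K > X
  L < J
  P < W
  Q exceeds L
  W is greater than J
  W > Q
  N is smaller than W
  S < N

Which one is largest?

W

Chaining downward from W: directly below it, J, P, N, T, R, M, Q; then X, S, L, K, V, U.
That covers every other element, and nothing is given above W, so W is the largest.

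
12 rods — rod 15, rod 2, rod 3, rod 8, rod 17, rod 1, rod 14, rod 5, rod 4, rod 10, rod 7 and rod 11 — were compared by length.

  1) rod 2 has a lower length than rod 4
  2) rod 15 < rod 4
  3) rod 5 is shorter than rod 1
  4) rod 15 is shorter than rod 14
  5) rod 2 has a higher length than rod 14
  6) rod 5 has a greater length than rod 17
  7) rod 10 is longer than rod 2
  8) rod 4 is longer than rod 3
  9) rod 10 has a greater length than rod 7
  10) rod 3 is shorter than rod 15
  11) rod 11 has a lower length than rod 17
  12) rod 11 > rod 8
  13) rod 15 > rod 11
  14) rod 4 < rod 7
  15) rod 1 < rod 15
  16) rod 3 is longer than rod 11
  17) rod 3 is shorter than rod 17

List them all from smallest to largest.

Each adjacent pair is fixed by a given relation: rod 8 < rod 11; rod 11 < rod 3; rod 3 < rod 17; rod 17 < rod 5; rod 5 < rod 1; rod 1 < rod 15; rod 15 < rod 14; rod 14 < rod 2; rod 2 < rod 4; rod 4 < rod 7; rod 7 < rod 10. Chaining them end to end gives the full order.

rod 8 < rod 11 < rod 3 < rod 17 < rod 5 < rod 1 < rod 15 < rod 14 < rod 2 < rod 4 < rod 7 < rod 10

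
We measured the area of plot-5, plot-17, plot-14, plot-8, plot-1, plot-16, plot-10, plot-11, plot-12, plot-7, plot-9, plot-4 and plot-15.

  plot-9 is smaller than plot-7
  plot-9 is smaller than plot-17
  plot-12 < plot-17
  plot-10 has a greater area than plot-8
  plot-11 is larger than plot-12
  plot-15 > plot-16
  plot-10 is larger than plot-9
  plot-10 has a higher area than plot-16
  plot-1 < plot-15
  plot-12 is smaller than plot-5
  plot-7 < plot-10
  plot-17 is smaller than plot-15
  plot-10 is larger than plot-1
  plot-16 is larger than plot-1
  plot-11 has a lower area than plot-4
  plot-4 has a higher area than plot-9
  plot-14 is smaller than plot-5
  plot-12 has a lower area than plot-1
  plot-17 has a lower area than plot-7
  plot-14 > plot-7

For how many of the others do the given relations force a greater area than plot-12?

10

From plot-12 the given relations immediately reach plot-11, plot-1, plot-17, plot-5.
From those, plot-4, plot-7, plot-16, plot-15, plot-10 — 9 in total.
From those, plot-14 — 10 in total.
No other element is forced above plot-12 by the given relations, so the count is 10.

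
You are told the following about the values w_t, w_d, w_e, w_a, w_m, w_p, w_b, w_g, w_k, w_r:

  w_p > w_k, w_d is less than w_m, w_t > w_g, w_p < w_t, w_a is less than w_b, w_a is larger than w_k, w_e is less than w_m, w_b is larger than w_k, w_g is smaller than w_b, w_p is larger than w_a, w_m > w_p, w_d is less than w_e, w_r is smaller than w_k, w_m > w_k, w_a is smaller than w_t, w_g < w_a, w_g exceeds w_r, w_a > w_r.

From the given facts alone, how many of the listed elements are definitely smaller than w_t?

5

From w_t the given relations immediately reach w_g, w_a, w_p.
From those, w_r, w_k — 5 in total.
Nothing else is reachable below w_t; 5 in all.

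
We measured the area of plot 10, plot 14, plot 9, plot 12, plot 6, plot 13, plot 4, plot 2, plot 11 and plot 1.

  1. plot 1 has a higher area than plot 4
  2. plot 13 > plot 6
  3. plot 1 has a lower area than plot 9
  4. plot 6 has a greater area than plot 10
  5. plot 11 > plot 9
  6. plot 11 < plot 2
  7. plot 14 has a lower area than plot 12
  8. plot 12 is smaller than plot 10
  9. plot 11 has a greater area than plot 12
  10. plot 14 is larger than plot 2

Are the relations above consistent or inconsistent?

Chaining the given relations yields plot 11 < plot 2 < plot 14 < plot 12, so plot 11 < plot 12. But one relation states plot 12 < plot 11. These cannot both hold.

inconsistent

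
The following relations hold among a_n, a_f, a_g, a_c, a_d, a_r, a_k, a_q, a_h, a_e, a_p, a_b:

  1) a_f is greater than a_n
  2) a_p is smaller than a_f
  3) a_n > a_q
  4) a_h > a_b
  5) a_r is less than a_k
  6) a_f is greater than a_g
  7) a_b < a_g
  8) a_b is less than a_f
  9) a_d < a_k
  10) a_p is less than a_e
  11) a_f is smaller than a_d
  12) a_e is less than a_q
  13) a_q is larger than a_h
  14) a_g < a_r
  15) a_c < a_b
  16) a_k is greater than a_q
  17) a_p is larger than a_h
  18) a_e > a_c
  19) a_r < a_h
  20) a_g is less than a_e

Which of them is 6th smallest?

Piecing the relations together gives one ordering: a_c < a_b < a_g < a_r < a_h < a_p < a_e < a_q < a_n < a_f < a_d < a_k.
Counting 6 from the smallest end gives a_p.

a_p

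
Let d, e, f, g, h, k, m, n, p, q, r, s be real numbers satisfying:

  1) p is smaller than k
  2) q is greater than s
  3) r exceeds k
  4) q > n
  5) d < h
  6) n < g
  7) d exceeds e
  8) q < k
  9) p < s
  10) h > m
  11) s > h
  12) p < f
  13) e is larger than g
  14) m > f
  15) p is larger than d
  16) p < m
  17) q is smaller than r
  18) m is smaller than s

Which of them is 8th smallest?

The consecutive relations fix a unique order: n < g < e < d < p < f < m < h < s < q < k < r.
The 8th smallest is h.

h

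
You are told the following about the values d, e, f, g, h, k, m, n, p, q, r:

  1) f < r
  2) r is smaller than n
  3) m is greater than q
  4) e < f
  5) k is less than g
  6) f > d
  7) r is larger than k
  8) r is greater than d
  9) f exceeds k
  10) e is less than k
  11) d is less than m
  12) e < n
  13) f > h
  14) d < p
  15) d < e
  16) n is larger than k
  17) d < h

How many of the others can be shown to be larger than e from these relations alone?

5

Directly above e: k, f, n.
One step further: r, g (5 so far).
Nothing else is reachable above e; 5 in all.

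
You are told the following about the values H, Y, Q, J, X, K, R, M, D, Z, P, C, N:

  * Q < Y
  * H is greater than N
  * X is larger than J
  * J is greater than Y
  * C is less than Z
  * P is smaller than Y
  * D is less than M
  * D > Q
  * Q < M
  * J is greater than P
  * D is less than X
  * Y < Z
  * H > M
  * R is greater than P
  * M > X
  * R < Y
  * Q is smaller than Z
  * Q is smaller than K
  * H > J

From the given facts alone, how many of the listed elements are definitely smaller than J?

From J the given relations immediately reach P, Y.
From those, R, Q — 4 in total.
Nothing else is reachable below J; 4 in all.

4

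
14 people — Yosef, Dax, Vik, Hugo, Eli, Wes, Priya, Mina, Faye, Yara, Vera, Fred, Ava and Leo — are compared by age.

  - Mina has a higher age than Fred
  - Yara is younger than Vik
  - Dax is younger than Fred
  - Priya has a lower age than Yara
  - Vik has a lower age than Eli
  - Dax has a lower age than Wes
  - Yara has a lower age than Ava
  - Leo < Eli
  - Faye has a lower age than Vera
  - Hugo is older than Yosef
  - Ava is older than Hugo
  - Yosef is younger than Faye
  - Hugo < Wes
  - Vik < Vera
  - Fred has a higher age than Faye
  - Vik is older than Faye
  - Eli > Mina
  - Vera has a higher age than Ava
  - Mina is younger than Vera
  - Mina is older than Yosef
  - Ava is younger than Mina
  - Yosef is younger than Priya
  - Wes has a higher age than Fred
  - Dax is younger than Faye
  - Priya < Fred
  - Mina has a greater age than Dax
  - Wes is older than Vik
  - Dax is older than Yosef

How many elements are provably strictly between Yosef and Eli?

9

Chaining upward from Yosef reaches: Priya, Dax, Faye, Fred, Yara, Hugo, Ava, Vik, Mina, Wes, Vera.
Chaining downward from Eli reaches: Priya, Dax, Faye, Leo, Fred, Yara, Hugo, Ava, Vik, Mina.
Strictly between Yosef and Eli are those in both lists: Priya, Dax, Faye, Fred, Yara, Hugo, Ava, Vik, Mina — 9 elements.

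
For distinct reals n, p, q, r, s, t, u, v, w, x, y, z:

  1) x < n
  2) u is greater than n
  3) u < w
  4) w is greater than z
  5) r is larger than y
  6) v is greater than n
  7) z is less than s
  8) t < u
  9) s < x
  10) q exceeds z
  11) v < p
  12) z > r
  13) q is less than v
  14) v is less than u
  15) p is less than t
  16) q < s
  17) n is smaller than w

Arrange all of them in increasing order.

y < r < z < q < s < x < n < v < p < t < u < w

Nothing is placed below y, so it is least; from there y < r; r < z; z < q; q < s; s < x; x < n; n < v; v < p; p < t; t < u; u < w, each given directly.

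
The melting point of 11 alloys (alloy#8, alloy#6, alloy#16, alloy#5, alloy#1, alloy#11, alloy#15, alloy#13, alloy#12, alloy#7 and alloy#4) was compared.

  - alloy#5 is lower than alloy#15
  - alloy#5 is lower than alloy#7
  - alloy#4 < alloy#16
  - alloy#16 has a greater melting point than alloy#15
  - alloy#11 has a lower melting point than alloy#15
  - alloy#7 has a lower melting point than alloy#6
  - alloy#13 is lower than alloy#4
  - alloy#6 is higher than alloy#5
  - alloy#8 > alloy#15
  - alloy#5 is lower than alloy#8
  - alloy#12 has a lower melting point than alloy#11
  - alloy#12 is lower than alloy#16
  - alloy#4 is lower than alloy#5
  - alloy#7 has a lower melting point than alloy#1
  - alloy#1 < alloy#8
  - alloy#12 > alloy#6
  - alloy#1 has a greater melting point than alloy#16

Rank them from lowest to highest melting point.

alloy#13 < alloy#4 < alloy#5 < alloy#7 < alloy#6 < alloy#12 < alloy#11 < alloy#15 < alloy#16 < alloy#1 < alloy#8

The consecutive links are each given: alloy#13 < alloy#4; alloy#4 < alloy#5; alloy#5 < alloy#7; alloy#7 < alloy#6; alloy#6 < alloy#12; alloy#12 < alloy#11; alloy#11 < alloy#15; alloy#15 < alloy#16; alloy#16 < alloy#1; alloy#1 < alloy#8.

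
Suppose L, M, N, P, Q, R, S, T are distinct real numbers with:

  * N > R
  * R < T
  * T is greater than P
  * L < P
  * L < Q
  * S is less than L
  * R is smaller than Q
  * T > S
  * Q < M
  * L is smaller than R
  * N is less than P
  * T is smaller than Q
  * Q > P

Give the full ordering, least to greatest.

Nothing is placed below S, so it is least; from there S < L; L < R; R < N; N < P; P < T; T < Q; Q < M, each given directly.

S < L < R < N < P < T < Q < M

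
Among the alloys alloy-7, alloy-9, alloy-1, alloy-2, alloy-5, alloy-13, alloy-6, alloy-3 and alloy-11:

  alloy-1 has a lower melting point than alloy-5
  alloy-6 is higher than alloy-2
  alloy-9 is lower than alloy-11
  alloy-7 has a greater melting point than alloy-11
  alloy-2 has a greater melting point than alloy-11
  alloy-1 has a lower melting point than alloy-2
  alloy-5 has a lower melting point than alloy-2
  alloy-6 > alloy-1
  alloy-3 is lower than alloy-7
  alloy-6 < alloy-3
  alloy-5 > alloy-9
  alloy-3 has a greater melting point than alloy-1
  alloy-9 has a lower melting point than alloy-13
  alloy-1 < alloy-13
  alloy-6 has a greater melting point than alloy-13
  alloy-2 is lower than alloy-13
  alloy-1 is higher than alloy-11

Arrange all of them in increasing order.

alloy-9 < alloy-11 < alloy-1 < alloy-5 < alloy-2 < alloy-13 < alloy-6 < alloy-3 < alloy-7

Nothing is placed below alloy-9, so it is least; from there alloy-9 < alloy-11; alloy-11 < alloy-1; alloy-1 < alloy-5; alloy-5 < alloy-2; alloy-2 < alloy-13; alloy-13 < alloy-6; alloy-6 < alloy-3; alloy-3 < alloy-7, each given directly.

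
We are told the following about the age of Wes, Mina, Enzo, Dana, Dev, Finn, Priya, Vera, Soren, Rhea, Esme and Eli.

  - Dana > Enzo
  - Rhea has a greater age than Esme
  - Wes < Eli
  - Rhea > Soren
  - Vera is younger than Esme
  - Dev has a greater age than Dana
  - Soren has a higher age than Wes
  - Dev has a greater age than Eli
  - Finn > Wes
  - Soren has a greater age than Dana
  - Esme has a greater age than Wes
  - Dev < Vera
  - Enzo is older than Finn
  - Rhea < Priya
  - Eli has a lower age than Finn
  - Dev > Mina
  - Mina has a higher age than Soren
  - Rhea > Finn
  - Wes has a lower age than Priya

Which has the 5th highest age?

Chaining the given pairs: Wes < Eli < Finn < Enzo < Dana < Soren < Mina < Dev < Vera < Esme < Rhea < Priya.
Counting 5 from the largest end gives Dev.

Dev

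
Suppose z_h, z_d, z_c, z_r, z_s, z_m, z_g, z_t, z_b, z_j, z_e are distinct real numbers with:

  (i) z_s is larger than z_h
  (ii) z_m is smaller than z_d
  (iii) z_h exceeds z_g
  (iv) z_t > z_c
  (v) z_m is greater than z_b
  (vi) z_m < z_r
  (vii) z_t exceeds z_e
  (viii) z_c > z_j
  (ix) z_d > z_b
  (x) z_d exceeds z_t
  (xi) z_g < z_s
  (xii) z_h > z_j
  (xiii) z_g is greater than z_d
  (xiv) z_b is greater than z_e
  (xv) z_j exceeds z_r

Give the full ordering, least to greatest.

z_e < z_b < z_m < z_r < z_j < z_c < z_t < z_d < z_g < z_h < z_s

Each adjacent pair is fixed by a given relation: z_e < z_b; z_b < z_m; z_m < z_r; z_r < z_j; z_j < z_c; z_c < z_t; z_t < z_d; z_d < z_g; z_g < z_h; z_h < z_s. Chaining them end to end gives the full order.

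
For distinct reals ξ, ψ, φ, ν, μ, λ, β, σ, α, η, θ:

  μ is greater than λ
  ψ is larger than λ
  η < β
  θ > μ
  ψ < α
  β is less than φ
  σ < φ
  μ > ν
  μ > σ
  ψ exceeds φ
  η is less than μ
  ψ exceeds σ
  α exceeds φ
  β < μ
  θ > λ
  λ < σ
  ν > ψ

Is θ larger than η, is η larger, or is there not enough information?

θ

η < β and β < φ give η < φ.
With φ < ψ: η < β < φ < ψ.
With ψ < ν: η < β < φ < ψ < ν.
With ν < μ: η < β < φ < ψ < ν < μ.
Then μ < θ extends the chain to θ.
So θ is larger.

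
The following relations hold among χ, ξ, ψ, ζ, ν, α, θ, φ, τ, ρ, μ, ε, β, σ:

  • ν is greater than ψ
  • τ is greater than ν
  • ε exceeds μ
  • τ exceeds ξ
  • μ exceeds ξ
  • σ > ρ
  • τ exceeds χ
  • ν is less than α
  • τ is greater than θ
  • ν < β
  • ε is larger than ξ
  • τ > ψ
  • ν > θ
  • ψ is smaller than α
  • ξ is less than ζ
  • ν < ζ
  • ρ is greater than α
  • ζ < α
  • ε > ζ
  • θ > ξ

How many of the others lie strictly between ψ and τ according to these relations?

1

The relations place ψ below τ. An element lies strictly between them when it is forced above ψ and also forced below τ.
Above ψ: {ν, ζ, α, ρ, β, σ, ε}. Below τ: {ξ, θ, ν, χ}.
Intersection: {ν} — 1.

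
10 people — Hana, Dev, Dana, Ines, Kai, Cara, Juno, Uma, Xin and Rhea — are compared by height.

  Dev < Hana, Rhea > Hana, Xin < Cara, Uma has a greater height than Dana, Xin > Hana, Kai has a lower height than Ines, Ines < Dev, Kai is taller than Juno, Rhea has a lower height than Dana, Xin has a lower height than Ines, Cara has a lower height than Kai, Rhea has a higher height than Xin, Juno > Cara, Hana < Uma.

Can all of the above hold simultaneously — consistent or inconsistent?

inconsistent

Chaining the given relations yields Xin < Cara < Juno < Kai < Ines < Dev < Hana, so Xin < Hana. But one relation states Hana < Xin. These cannot both hold.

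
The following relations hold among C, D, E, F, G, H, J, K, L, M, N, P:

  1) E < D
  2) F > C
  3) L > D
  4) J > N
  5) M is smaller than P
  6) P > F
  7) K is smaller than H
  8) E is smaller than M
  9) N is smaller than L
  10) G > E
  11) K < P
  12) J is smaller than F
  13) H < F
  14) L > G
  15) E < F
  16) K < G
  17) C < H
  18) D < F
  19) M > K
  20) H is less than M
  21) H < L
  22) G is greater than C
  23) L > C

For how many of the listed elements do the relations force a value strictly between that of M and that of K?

1

The relations place K below M. An element lies strictly between them when it is forced above K and also forced below M.
Above K: {H, F, G, L, P}. Below M: {E, C, H}.
Intersection: {H} — 1.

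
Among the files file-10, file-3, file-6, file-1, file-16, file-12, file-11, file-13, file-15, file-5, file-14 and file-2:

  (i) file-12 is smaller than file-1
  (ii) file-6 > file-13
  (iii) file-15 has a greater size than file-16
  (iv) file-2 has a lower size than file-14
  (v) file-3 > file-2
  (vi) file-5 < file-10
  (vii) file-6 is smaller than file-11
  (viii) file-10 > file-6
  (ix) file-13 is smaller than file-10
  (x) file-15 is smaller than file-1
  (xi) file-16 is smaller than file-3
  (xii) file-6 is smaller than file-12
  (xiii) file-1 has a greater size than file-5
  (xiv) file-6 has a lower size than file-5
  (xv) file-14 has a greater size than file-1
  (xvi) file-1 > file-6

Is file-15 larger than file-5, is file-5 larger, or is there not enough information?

undetermined

Following every chain through file-5: above file-5 we get file-10, file-1, file-14; below file-5 we get file-13, file-6.
file-15 is not reached, and no chain runs the other way from file-15 to file-5.
So the given relations leave the order of file-5 and file-15 undetermined.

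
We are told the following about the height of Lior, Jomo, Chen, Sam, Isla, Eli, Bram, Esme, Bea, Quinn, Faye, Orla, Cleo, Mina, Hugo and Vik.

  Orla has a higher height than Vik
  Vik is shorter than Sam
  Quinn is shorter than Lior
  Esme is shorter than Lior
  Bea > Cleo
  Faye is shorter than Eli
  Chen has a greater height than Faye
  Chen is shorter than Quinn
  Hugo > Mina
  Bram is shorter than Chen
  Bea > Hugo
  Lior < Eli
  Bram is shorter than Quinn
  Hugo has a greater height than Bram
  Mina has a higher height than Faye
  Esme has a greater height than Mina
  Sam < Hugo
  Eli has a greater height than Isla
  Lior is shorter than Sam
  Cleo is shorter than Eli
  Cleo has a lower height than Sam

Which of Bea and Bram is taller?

Bea

The relevant relations are Bram < Chen; Chen < Quinn; Quinn < Lior; Lior < Sam; Sam < Hugo; Hugo < Bea.
Together: Bram < Chen < Quinn < Lior < Sam < Hugo < Bea.
So Bram < Bea; Bea is the taller of the two.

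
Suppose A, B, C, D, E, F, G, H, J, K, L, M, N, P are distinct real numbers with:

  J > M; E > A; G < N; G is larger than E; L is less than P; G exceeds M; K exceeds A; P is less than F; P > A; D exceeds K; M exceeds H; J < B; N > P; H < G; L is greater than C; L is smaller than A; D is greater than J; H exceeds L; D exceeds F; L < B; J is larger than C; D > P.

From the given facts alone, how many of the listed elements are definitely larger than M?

5

The elements the relations force above M are G, J, D, B, N — no chain reaches any other.
That is 5.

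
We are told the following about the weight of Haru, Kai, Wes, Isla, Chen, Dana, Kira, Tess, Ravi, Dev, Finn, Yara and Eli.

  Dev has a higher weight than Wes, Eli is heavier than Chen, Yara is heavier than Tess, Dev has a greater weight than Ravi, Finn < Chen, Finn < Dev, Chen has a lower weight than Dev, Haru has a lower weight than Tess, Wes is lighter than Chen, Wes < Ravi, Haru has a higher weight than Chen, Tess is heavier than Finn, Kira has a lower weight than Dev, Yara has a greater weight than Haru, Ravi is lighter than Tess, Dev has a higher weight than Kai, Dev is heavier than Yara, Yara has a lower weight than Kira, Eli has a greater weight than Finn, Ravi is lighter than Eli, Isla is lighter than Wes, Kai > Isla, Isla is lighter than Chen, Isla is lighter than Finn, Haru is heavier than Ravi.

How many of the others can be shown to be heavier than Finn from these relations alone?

From Finn the given relations immediately reach Chen, Tess, Eli, Dev.
From those, Haru, Yara — 6 in total.
From those, Kira — 7 in total.
No other element is forced above Finn by the given relations, so the count is 7.

7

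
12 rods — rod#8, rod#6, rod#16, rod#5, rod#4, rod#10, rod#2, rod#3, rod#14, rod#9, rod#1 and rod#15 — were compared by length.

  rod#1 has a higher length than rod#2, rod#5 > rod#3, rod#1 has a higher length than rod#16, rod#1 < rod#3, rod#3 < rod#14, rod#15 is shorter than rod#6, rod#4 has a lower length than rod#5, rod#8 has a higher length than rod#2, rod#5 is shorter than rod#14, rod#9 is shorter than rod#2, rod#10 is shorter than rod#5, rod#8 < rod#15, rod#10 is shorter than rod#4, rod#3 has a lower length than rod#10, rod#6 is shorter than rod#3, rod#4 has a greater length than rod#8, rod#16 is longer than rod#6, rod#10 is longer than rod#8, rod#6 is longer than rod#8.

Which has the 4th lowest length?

rod#15

Piecing the relations together gives one ordering: rod#9 < rod#2 < rod#8 < rod#15 < rod#6 < rod#16 < rod#1 < rod#3 < rod#10 < rod#4 < rod#5 < rod#14.
Counting 4 from the smallest end gives rod#15.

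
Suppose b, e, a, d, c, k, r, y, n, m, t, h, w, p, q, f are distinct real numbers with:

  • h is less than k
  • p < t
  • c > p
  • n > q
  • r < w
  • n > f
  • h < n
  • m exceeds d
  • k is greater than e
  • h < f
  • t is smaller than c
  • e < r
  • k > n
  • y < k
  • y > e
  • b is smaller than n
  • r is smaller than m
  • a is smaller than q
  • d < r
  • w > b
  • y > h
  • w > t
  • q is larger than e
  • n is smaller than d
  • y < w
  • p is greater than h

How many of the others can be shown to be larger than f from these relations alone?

The elements the relations force above f are n, d, k, r, m, w — no chain reaches any other.
That is 6.

6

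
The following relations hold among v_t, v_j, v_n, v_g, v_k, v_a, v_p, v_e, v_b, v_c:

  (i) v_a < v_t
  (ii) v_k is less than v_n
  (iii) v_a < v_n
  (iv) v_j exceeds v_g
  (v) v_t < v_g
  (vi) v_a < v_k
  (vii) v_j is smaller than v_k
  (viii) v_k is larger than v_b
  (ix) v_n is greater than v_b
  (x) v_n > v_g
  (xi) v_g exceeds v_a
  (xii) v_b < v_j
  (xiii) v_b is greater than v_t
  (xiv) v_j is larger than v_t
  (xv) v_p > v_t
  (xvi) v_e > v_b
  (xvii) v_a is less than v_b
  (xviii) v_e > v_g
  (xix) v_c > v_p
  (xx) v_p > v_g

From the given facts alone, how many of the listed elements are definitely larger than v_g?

Directly above v_g: v_j, v_p, v_e, v_n.
One step further: v_k, v_c (6 so far).
No other element is forced above v_g by the given relations, so the count is 6.

6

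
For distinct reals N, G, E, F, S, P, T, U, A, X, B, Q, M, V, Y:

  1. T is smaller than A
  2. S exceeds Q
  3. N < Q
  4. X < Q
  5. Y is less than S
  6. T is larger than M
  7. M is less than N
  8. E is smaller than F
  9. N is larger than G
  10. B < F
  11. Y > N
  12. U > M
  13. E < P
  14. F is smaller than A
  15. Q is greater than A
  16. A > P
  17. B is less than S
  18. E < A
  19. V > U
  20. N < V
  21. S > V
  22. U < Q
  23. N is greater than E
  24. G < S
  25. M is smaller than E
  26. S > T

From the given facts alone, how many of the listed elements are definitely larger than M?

The elements the relations force above M are E, P, F, T, N, Y, U, A, Q, V, S — no chain reaches any other.
That is 11.

11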